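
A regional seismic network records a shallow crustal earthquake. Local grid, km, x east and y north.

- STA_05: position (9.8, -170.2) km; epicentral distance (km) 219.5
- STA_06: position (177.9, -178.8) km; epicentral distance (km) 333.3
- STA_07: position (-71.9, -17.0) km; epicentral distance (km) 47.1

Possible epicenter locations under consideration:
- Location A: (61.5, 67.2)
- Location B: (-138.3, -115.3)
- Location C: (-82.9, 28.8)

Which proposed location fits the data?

Location C

For each candidate, compare |candidate − station| to the reported distance:
Location A: residuals STA_05 23.5, STA_06 61.2, STA_07 110.7 → max 110.7 km
Location B: residuals STA_05 61.6, STA_06 10.8, STA_07 71.5 → max 71.5 km
Location C: residuals STA_05 0.0, STA_06 0.0, STA_07 0.0 → max 0.0 km
Only Location C has all residuals ≈ 0.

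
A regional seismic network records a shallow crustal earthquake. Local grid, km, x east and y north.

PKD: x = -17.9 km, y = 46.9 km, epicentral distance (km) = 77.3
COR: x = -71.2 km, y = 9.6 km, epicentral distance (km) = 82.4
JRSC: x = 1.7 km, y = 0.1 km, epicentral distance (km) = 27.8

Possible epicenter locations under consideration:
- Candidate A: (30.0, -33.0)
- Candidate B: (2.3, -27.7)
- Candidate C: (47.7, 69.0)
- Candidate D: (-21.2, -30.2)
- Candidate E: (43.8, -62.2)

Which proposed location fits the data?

For each candidate, compare |candidate − station| to the reported distance:
Candidate A: residuals PKD 15.9, COR 27.4, JRSC 15.7 → max 27.4 km
Candidate B: residuals PKD 0.0, COR 0.0, JRSC 0.0 → max 0.0 km
Candidate C: residuals PKD 8.1, COR 50.5, JRSC 55.0 → max 55.0 km
Candidate D: residuals PKD 0.1, COR 18.5, JRSC 10.2 → max 18.5 km
Candidate E: residuals PKD 48.0, COR 53.2, JRSC 47.4 → max 53.2 km
Only Candidate B has all residuals ≈ 0.

Candidate B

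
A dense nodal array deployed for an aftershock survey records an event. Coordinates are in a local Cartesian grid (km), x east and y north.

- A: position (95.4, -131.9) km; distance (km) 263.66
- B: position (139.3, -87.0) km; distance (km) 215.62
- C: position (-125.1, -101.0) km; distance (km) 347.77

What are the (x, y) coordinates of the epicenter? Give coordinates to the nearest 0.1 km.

x ≈ 136.1 km, y ≈ 128.6 km

Circle about each station: (x − 95.4)² + (y + 131.9)² = 263.66²; (x − 139.3)² + (y + 87.0)² = 215.62²; (x + 125.1)² + (y + 101.0)² = 347.77².
Subtracting pairs of circle equations eliminates x²+y² and gives linear equations (the radical axes):
87.8 x + 89.8 y = 23499.33
-441.0 x + 61.8 y = -52075.14
Solving the 2×2 system: x ≈ 136.1, y ≈ 128.6 km.
Check against A (with the unrounded x, y): √((x − 95.4)²+(y + 131.9)²) = 263.67 ≈ 263.66 km. ✓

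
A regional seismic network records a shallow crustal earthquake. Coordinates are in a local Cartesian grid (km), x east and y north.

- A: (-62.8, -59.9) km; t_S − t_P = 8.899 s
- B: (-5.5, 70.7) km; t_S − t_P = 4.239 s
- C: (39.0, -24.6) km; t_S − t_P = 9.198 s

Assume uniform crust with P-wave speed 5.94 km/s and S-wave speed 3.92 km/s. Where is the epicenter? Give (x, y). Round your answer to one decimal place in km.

-44.3 km east, 41.0 km north

Distance from S−P lag: d = Δt · v_P v_S / (v_P − v_S) = Δt · (5.94·3.92)/(5.94−3.92) ≈ 11.5271·Δt.
So d_A = 102.58, d_B = 48.86, d_C = 106.03 km.
Circle about each station: (x + 62.8)² + (y + 59.9)² = 102.58²; (x + 5.5)² + (y − 70.7)² = 48.86²; (x − 39.0)² + (y + 24.6)² = 106.03².
Subtracting pairs of circle equations eliminates x²+y² and gives linear equations (the radical axes):
114.6 x + 261.2 y = 5632.25
203.6 x + 70.6 y = -6125.39
Solving the 2×2 system: x ≈ -44.3, y ≈ 41.0 km.
Check against A (with the unrounded x, y): √((x + 62.8)²+(y + 59.9)²) = 102.58 ≈ 102.58 km. ✓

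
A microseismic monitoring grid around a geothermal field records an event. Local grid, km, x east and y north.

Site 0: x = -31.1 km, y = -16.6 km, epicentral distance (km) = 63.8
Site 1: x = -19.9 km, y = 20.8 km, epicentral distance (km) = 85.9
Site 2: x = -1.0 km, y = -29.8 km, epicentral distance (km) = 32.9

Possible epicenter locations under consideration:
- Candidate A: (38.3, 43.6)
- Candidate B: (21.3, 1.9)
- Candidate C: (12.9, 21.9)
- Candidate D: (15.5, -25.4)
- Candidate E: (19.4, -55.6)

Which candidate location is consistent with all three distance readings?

For each candidate, compare |candidate − station| to the reported distance:
Candidate A: residuals Site 0 28.1, Site 1 23.4, Site 2 50.4 → max 50.4 km
Candidate B: residuals Site 0 8.2, Site 1 40.6, Site 2 5.9 → max 40.6 km
Candidate C: residuals Site 0 5.3, Site 1 53.1, Site 2 20.6 → max 53.1 km
Candidate D: residuals Site 0 16.4, Site 1 27.7, Site 2 15.8 → max 27.7 km
Candidate E: residuals Site 0 0.0, Site 1 0.0, Site 2 0.0 → max 0.0 km
Only Candidate E has all residuals ≈ 0.

Candidate E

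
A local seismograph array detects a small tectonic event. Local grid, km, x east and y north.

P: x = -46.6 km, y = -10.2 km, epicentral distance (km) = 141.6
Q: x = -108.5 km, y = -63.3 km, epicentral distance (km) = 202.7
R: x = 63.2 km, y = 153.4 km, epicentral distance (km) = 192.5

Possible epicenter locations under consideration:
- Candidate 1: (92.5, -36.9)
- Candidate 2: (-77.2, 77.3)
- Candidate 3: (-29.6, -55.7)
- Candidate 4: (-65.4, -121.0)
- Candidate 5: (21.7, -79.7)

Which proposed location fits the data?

For each candidate, compare |candidate − station| to the reported distance:
Candidate 1: residuals P 0.0, Q 0.0, R 0.0 → max 0.0 km
Candidate 2: residuals P 48.9, Q 58.7, R 32.8 → max 58.7 km
Candidate 3: residuals P 93.0, Q 123.4, R 36.3 → max 123.4 km
Candidate 4: residuals P 29.2, Q 130.7, R 110.5 → max 130.7 km
Candidate 5: residuals P 44.2, Q 71.5, R 44.3 → max 71.5 km
Only Candidate 1 has all residuals ≈ 0.

Candidate 1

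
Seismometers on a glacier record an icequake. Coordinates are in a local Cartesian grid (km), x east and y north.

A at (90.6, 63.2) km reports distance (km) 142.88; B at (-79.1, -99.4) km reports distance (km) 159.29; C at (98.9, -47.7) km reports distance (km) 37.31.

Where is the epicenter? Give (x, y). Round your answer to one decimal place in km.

Circle about each station: (x − 90.6)² + (y − 63.2)² = 142.88²; (x + 79.1)² + (y + 99.4)² = 159.29²; (x − 98.9)² + (y + 47.7)² = 37.31².
Subtracting pairs of circle equations eliminates x²+y² and gives linear equations (the radical axes):
-339.4 x − 325.2 y = -1024.04
16.6 x − 221.8 y = 18876.56
Solving the 2×2 system: x ≈ 78.9, y ≈ -79.2 km.

(78.9, -79.2)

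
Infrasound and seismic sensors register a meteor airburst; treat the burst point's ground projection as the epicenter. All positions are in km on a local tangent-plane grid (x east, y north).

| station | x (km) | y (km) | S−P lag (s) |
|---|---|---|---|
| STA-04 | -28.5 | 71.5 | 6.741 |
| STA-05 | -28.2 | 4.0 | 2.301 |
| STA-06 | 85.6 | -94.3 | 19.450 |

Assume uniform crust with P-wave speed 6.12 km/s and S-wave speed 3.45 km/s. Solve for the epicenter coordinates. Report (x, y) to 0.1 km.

Distance from S−P lag: d = Δt · v_P v_S / (v_P − v_S) = Δt · (6.12·3.45)/(6.12−3.45) ≈ 7.9079·Δt.
So d_STA-04 = 53.31, d_STA-05 = 18.20, d_STA-06 = 153.81 km.
Circle about each station: (x + 28.5)² + (y − 71.5)² = 53.31²; (x + 28.2)² + (y − 4.0)² = 18.20²; (x − 85.6)² + (y + 94.3)² = 153.81².
Subtracting the STA-04 equation from the STA-05 and STA-06 equations removes the quadratic terms:
0.6 x − 135.0 y = -2602.54
228.2 x − 331.6 y = -10520.21
Solving the 2×2 system: x ≈ -18.2, y ≈ 19.2 km.
Check against STA-04 (with the unrounded x, y): √((x + 28.5)²+(y − 71.5)²) = 53.31 ≈ 53.31 km. ✓

x ≈ -18.2 km, y ≈ 19.2 km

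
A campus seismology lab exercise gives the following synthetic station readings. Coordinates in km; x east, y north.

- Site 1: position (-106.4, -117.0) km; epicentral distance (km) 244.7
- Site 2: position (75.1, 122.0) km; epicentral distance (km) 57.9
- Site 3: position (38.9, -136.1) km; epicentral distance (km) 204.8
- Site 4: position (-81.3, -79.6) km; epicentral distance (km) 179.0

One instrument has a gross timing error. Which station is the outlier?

Solve using three stations at a time. Using Site 1, Site 2, Site 3 (subtract circle equations pairwise → linear system) gives (x, y) ≈ (53.6, 68.2).
Distances from that point to each station vs reported:
  Site 1: calculated 244.7 vs reported 244.7 → residual 0.0 km
  Site 2: calculated 58.0 vs reported 57.9 → residual 0.1 km
  Site 3: calculated 204.8 vs reported 204.8 → residual 0.0 km
  Site 4: calculated 200.1 vs reported 179.0 → residual 21.1 km
Site 1, Site 2, Site 3 are mutually consistent (residuals ≈ 0); Site 4 is off by 21.1 km.

Site 4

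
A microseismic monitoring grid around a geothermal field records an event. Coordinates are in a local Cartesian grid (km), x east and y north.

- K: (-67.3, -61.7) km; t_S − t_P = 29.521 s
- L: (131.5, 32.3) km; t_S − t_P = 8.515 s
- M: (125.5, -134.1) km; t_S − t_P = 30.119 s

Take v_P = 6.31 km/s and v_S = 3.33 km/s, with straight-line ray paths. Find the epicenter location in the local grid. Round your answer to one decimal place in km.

Distance from S−P lag: d = Δt · v_P v_S / (v_P − v_S) = Δt · (6.31·3.33)/(6.31−3.33) ≈ 7.0511·Δt.
So d_K = 208.16, d_L = 60.04, d_M = 212.37 km.
Circle about each station: (x + 67.3)² + (y + 61.7)² = 208.16²; (x − 131.5)² + (y − 32.3)² = 60.04²; (x − 125.5)² + (y + 134.1)² = 212.37².
Subtracting pairs of circle equations eliminates x²+y² and gives linear equations (the radical axes):
397.6 x + 188.0 y = 49725.14
385.6 x − 144.8 y = 23626.45
Solving the 2×2 system: x ≈ 89.5, y ≈ 75.2 km.

(89.5, 75.2)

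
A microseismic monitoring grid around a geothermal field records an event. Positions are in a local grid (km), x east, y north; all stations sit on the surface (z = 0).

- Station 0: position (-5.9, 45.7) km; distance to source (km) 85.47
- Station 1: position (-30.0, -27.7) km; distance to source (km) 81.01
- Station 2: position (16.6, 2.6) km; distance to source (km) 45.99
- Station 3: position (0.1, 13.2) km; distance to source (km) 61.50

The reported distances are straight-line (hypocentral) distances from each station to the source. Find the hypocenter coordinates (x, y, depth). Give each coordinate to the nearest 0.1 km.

x ≈ 43.4 km, y ≈ -16.2 km, depth ≈ 32.3 km

Each station gives a sphere (x−x_i)² + (y−y_i)² + z² = d_i² (stations at z=0).
Subtracting the Station 0 sphere from Station 1 and Station 2: z² cancels, leaving linear equations in x and y:
-48.2 x − 146.8 y = 286.49
45.0 x − 86.2 y = 3349.06
Solving: x ≈ 43.393, y ≈ -16.199 km (keep extra digits for the depth step; rounded: 43.4, -16.2).
Then from the Station 0 sphere: z² = 85.47² − (x + 5.9)² − (y − 45.7)² with x = 43.393, y = -16.199, so z ≈ 32.308 ≈ 32.3 km.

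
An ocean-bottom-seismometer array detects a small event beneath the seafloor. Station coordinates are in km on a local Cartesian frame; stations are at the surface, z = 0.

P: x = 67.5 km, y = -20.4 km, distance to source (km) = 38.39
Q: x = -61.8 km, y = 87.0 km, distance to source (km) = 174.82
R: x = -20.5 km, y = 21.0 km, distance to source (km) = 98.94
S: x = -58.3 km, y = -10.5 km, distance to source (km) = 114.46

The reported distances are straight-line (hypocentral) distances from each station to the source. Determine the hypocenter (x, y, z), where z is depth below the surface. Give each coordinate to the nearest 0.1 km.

x ≈ 48.3 km, y ≈ -47.4 km, depth ≈ 19.4 km

Each station gives a sphere (x−x_i)² + (y−y_i)² + z² = d_i² (stations at z=0).
Subtracting the P sphere from Q and R: z² cancels, leaving linear equations in x and y:
-258.6 x + 214.8 y = -22672.41
-176.0 x + 82.8 y = -12426.49
Solving: x ≈ 48.310, y ≈ -47.390 km (keep extra digits for the depth step; rounded: 48.3, -47.4).
Then from the P sphere: z² = 38.39² − (x − 67.5)² − (y + 20.4)² with x = 48.310, y = -47.390, so z ≈ 19.418 ≈ 19.4 km.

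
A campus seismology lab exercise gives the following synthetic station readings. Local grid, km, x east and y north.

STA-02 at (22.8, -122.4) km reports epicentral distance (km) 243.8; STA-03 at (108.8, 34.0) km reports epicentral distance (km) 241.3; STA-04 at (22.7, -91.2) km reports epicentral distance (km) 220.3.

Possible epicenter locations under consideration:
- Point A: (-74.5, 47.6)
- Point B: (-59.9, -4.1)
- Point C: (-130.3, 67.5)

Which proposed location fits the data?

Point C

For each candidate, compare |candidate − station| to the reported distance:
Point A: residuals STA-02 47.9, STA-03 57.5, STA-04 50.9 → max 57.5 km
Point B: residuals STA-02 99.5, STA-03 68.4, STA-04 100.3 → max 100.3 km
Point C: residuals STA-02 0.1, STA-03 0.1, STA-04 0.1 → max 0.1 km
Only Point C has all residuals ≈ 0.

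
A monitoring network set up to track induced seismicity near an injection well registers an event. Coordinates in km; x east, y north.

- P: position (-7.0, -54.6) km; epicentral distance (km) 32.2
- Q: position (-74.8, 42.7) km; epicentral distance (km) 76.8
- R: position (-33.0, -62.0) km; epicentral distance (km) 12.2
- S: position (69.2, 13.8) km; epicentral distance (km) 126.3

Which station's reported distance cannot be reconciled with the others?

Q

Solve using three stations at a time. Using P, R, S (subtract circle equations pairwise → linear system) gives (x, y) ≈ (-39.1, -51.2).
Distances from that point to each station vs reported:
  P: calculated 32.3 vs reported 32.2 → residual 0.1 km
  Q: calculated 100.5 vs reported 76.8 → residual 23.7 km
  R: calculated 12.4 vs reported 12.2 → residual 0.2 km
  S: calculated 126.3 vs reported 126.3 → residual 0.0 km
P, R, S are mutually consistent (residuals ≈ 0); Q is off by 23.7 km.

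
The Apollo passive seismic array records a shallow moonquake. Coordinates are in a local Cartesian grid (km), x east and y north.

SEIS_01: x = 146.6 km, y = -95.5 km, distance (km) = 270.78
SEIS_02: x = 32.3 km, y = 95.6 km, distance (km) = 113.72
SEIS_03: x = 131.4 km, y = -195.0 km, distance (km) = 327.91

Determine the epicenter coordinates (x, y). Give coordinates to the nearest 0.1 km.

-75.5 km east, 59.4 km north

Circle about each station: (x − 146.6)² + (y + 95.5)² = 270.78²; (x − 32.3)² + (y − 95.6)² = 113.72²; (x − 131.4)² + (y + 195.0)² = 327.91².
Subtracting the SEIS_01 equation from the SEIS_02 and SEIS_03 equations removes the quadratic terms:
-228.6 x + 382.2 y = 39960.41
-30.4 x − 199.0 y = -9524.01
Solving the 2×2 system: x ≈ -75.5, y ≈ 59.4 km.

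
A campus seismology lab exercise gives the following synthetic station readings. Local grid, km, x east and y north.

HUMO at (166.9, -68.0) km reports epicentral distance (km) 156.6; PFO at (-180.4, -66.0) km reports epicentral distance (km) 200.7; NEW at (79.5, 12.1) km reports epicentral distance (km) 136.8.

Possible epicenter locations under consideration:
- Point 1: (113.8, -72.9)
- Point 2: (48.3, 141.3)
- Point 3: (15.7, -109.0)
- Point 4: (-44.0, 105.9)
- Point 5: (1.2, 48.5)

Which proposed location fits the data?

For each candidate, compare |candidate − station| to the reported distance:
Point 1: residuals HUMO 103.3, PFO 93.6, NEW 45.1 → max 103.3 km
Point 2: residuals HUMO 84.0, PFO 108.0, NEW 3.9 → max 108.0 km
Point 3: residuals HUMO 0.1, PFO 0.1, NEW 0.1 → max 0.1 km
Point 4: residuals HUMO 116.7, PFO 18.7, NEW 18.3 → max 116.7 km
Point 5: residuals HUMO 46.0, PFO 14.0, NEW 50.5 → max 50.5 km
Only Point 3 has all residuals ≈ 0.

Point 3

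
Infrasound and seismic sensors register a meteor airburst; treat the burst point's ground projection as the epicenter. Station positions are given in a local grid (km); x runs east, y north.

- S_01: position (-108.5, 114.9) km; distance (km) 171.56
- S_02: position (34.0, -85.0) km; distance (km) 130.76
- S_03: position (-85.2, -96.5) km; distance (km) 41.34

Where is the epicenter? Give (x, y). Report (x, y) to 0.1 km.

x ≈ -93.5 km, y ≈ -56.0 km

Circle about each station: (x + 108.5)² + (y − 114.9)² = 171.56²; (x − 34.0)² + (y + 85.0)² = 130.76²; (x + 85.2)² + (y + 96.5)² = 41.34².
Subtracting the S_01 equation from the S_02 and S_03 equations removes the quadratic terms:
285.0 x − 399.8 y = -4258.60
46.6 x − 422.8 y = 19320.87
Solving the 2×2 system: x ≈ -93.5, y ≈ -56.0 km.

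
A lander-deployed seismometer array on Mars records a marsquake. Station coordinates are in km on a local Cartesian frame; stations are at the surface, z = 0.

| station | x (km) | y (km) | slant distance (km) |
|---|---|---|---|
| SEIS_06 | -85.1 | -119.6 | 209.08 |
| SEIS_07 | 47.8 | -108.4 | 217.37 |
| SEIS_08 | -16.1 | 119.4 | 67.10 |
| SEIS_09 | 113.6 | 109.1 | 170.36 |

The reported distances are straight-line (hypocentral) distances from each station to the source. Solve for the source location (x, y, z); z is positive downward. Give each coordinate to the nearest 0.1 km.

x ≈ -48.4 km, y ≈ 81.3 km, depth ≈ 44.8 km

Each station gives a sphere (x−x_i)² + (y−y_i)² + z² = d_i² (stations at z=0).
Subtracting the SEIS_06 sphere from SEIS_07 and SEIS_08: z² cancels, leaving linear equations in x and y:
265.8 x + 22.4 y = -11046.04
138.0 x + 478.0 y = 32181.44
Solving: x ≈ -48.409, y ≈ 81.301 km (keep extra digits for the depth step; rounded: -48.4, 81.3).
Then from the SEIS_06 sphere: z² = 209.08² − (x + 85.1)² − (y + 119.6)² with x = -48.409, y = 81.301, so z ≈ 44.800 ≈ 44.8 km.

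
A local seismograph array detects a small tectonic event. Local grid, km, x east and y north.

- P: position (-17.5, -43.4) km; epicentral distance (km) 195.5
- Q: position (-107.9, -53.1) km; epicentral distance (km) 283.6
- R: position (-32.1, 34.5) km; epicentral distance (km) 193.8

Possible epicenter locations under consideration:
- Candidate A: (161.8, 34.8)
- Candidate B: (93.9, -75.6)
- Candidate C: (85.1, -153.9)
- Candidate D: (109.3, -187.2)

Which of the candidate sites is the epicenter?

For each candidate, compare |candidate − station| to the reported distance:
Candidate A: residuals P 0.1, Q 0.1, R 0.1 → max 0.1 km
Candidate B: residuals P 79.5, Q 80.5, R 26.5 → max 80.5 km
Candidate C: residuals P 44.7, Q 65.9, R 28.1 → max 65.9 km
Candidate D: residuals P 3.8, Q 28.3, R 69.2 → max 69.2 km
Only Candidate A has all residuals ≈ 0.

Candidate A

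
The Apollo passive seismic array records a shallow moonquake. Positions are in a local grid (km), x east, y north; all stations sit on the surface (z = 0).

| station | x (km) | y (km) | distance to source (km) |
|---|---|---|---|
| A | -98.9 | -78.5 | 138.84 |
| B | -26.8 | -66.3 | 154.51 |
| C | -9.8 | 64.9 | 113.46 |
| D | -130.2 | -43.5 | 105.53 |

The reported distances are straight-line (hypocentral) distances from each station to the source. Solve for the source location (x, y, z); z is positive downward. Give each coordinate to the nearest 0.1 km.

Each station gives a sphere (x−x_i)² + (y−y_i)² + z² = d_i² (stations at z=0).
Subtracting the A sphere from B and C: z² cancels, leaving linear equations in x and y:
144.2 x + 24.4 y = -15426.32
178.2 x + 286.8 y = -5232.04
Solving: x ≈ -116.098, y ≈ 53.893 km (keep extra digits for the depth step; rounded: -116.1, 53.9).
Then from the A sphere: z² = 138.84² − (x + 98.9)² − (y + 78.5)² with x = -116.098, y = 53.893, so z ≈ 38.117 ≈ 38.1 km.
Check against D (with the unrounded solution): distance 105.53 ≈ 105.53 km. ✓

(-116.1, 53.9, 38.1)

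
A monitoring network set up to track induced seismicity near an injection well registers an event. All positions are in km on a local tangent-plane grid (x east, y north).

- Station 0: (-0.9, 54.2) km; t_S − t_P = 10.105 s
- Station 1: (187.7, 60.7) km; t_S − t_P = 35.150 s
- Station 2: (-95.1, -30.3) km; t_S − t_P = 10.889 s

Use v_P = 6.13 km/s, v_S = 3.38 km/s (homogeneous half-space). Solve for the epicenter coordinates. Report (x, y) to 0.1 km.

x ≈ -76.9 km, y ≈ 49.7 km

Distance from S−P lag: d = Δt · v_P v_S / (v_P − v_S) = Δt · (6.13·3.38)/(6.13−3.38) ≈ 7.5343·Δt.
So d_Station 0 = 76.13, d_Station 1 = 264.83, d_Station 2 = 82.04 km.
Circle about each station: (x + 0.9)² + (y − 54.2)² = 76.13²; (x − 187.7)² + (y − 60.7)² = 264.83²; (x + 95.1)² + (y + 30.3)² = 82.04².
Subtracting the Station 0 equation from the Station 1 and Station 2 equations removes the quadratic terms:
377.2 x + 13.0 y = -28361.82
-188.4 x − 169.0 y = 6088.87
Solving the 2×2 system: x ≈ -76.9, y ≈ 49.7 km.
Check against Station 0 (with the unrounded x, y): √((x + 0.9)²+(y − 54.2)²) = 76.14 ≈ 76.13 km. ✓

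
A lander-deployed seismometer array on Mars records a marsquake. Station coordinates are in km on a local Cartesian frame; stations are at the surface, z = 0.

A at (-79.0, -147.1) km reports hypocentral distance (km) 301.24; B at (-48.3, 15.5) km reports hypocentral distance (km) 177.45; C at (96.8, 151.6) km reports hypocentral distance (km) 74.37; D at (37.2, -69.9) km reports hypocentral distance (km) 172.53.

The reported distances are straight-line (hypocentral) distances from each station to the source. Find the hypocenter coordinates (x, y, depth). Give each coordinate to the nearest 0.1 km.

Each station gives a sphere (x−x_i)² + (y−y_i)² + z² = d_i² (stations at z=0).
Subtracting the A sphere from B and C: z² cancels, leaving linear equations in x and y:
61.4 x + 325.2 y = 33950.77
351.6 x + 597.4 y = 89688.03
Solving: x ≈ 114.401, y ≈ 82.800 km (keep extra digits for the depth step; rounded: 114.4, 82.8).
Then from the A sphere: z² = 301.24² − (x + 79.0)² − (y + 147.1)² with x = 114.401, y = 82.800, so z ≈ 22.081 ≈ 22.1 km.

x ≈ 114.4 km, y ≈ 82.8 km, depth ≈ 22.1 km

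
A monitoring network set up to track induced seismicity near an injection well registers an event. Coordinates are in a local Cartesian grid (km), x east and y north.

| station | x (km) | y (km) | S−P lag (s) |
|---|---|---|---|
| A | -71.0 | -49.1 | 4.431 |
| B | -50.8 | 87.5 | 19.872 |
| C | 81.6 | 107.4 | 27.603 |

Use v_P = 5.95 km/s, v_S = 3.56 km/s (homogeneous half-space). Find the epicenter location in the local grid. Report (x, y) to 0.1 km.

Distance from S−P lag: d = Δt · v_P v_S / (v_P − v_S) = Δt · (5.95·3.56)/(5.95−3.56) ≈ 8.8628·Δt.
So d_A = 39.27, d_B = 176.12, d_C = 244.64 km.
Circle about each station: (x + 71.0)² + (y + 49.1)² = 39.27²; (x + 50.8)² + (y − 87.5)² = 176.12²; (x − 81.6)² + (y − 107.4)² = 244.64².
Subtracting pairs of circle equations eliminates x²+y² and gives linear equations (the radical axes):
40.4 x + 273.2 y = -26691.04
305.2 x + 313.0 y = -47565.09
Solving the 2×2 system: x ≈ -65.6, y ≈ -88.0 km.
Check against A (with the unrounded x, y): √((x + 71.0)²+(y + 49.1)²) = 39.27 ≈ 39.27 km. ✓

x ≈ -65.6 km, y ≈ -88.0 km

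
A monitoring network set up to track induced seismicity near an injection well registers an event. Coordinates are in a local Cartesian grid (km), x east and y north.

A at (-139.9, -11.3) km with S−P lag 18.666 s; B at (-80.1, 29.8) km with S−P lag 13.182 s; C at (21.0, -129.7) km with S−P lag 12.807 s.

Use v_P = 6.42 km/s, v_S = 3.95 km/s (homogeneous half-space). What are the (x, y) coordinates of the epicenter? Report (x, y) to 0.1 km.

Distance from S−P lag: d = Δt · v_P v_S / (v_P − v_S) = Δt · (6.42·3.95)/(6.42−3.95) ≈ 10.2668·Δt.
So d_A = 191.64, d_B = 135.34, d_C = 131.49 km.
Circle about each station: (x + 139.9)² + (y + 11.3)² = 191.64²; (x + 80.1)² + (y − 29.8)² = 135.34²; (x − 21.0)² + (y + 129.7)² = 131.49².
Subtracting the A equation from the B and C equations removes the quadratic terms:
119.6 x + 82.2 y = 6013.32
321.8 x − 236.8 y = 16999.66
Solving the 2×2 system: x ≈ 51.5, y ≈ -1.8 km.

51.5 km east, -1.8 km north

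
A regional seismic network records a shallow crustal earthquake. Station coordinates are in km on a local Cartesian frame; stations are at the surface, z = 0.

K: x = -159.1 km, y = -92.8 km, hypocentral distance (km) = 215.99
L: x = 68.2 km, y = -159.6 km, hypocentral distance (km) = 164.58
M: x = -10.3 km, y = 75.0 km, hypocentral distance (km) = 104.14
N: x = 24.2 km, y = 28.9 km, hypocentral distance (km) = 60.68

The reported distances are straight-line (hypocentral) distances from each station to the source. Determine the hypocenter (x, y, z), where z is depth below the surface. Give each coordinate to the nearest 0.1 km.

(32.8, -6.4, 48.6)

Each station gives a sphere (x−x_i)² + (y−y_i)² + z² = d_i² (stations at z=0).
Subtracting the K sphere from L and M: z² cancels, leaving linear equations in x and y:
454.6 x − 133.6 y = 15763.85
297.6 x + 335.6 y = 7612.98
Solving: x ≈ 32.796, y ≈ -6.398 km (keep extra digits for the depth step; rounded: 32.8, -6.4).
Then from the K sphere: z² = 215.99² − (x + 159.1)² − (y + 92.8)² with x = 32.796, y = -6.398, so z ≈ 48.603 ≈ 48.6 km.
Check against N (with the unrounded solution): distance 60.68 ≈ 60.68 km. ✓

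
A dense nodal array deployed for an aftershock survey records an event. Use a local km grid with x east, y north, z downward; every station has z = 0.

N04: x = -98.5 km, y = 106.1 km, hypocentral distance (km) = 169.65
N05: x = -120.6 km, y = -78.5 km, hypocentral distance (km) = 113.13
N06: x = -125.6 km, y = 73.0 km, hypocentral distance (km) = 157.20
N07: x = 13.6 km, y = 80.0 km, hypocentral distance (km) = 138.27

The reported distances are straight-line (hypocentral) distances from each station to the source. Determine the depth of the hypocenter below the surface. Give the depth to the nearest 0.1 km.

depth ≈ 55.2 km

Each station gives a sphere (x−x_i)² + (y−y_i)² + z² = d_i² (stations at z=0).
Subtracting the N04 sphere from N05 and N06: z² cancels, leaving linear equations in x and y:
-44.2 x − 369.2 y = 15729.88
-54.2 x − 66.2 y = 4214.18
Solving: x ≈ -30.118, y ≈ -39.000 km (keep extra digits for the depth step; rounded: -30.1, -39.0).
Then from the N04 sphere: z² = 169.65² − (x + 98.5)² − (y − 106.1)² with x = -30.118, y = -39.000, so z ≈ 55.236 ≈ 55.2 km.
Check against N07 (with the unrounded solution): distance 138.29 ≈ 138.27 km. ✓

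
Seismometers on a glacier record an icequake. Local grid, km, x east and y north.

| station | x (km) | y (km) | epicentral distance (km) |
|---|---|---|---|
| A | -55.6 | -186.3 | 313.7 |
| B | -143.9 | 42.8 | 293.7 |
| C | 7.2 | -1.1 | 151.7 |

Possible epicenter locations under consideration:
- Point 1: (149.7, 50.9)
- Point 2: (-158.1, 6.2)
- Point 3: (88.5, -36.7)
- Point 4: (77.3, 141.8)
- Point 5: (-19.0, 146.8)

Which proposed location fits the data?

For each candidate, compare |candidate − station| to the reported distance:
Point 1: residuals A 0.0, B 0.0, C 0.0 → max 0.0 km
Point 2: residuals A 95.6, B 254.4, C 13.8 → max 254.4 km
Point 3: residuals A 106.0, B 48.1, C 62.9 → max 106.0 km
Point 4: residuals A 40.3, B 51.4, C 7.5 → max 51.4 km
Point 5: residuals A 21.4, B 131.2, C 1.5 → max 131.2 km
Only Point 1 has all residuals ≈ 0.

Point 1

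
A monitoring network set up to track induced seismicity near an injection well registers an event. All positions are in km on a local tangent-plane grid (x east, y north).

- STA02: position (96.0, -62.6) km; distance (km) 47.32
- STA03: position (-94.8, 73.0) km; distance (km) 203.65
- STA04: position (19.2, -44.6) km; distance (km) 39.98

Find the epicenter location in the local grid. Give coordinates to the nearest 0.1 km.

Circle about each station: (x − 96.0)² + (y + 62.6)² = 47.32²; (x + 94.8)² + (y − 73.0)² = 203.65²; (x − 19.2)² + (y + 44.6)² = 39.98².
Subtracting pairs of circle equations eliminates x²+y² and gives linear equations (the radical axes):
-381.6 x + 271.2 y = -38052.86
-153.6 x + 36.0 y = -10136.18
Solving the 2×2 system: x ≈ 49.4, y ≈ -70.8 km.
Check against STA02 (with the unrounded x, y): √((x − 96.0)²+(y + 62.6)²) = 47.32 ≈ 47.32 km. ✓

49.4 km east, -70.8 km north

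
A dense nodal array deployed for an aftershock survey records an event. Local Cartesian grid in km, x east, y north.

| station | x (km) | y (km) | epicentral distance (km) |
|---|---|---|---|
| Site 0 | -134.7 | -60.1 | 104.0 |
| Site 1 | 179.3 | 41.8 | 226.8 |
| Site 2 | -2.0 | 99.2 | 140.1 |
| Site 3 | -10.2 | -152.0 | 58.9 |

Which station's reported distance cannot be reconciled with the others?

Site 3

Solve using three stations at a time. Using Site 0, Site 1, Site 2 (subtract circle equations pairwise → linear system) gives (x, y) ≈ (-33.2, -37.4).
Distances from that point to each station vs reported:
  Site 0: calculated 104.0 vs reported 104.0 → residual 0.0 km
  Site 1: calculated 226.8 vs reported 226.8 → residual 0.0 km
  Site 2: calculated 140.1 vs reported 140.1 → residual 0.0 km
  Site 3: calculated 116.9 vs reported 58.9 → residual 58.0 km
Site 0, Site 1, Site 2 are mutually consistent (residuals ≈ 0); Site 3 is off by 58.0 km.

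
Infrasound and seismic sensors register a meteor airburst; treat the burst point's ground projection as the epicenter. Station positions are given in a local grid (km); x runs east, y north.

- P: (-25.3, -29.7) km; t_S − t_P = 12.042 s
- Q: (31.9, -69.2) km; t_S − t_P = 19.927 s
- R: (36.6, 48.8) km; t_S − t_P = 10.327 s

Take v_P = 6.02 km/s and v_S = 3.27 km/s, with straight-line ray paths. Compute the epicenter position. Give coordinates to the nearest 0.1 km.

-37.0 km east, 55.7 km north

Distance from S−P lag: d = Δt · v_P v_S / (v_P − v_S) = Δt · (6.02·3.27)/(6.02−3.27) ≈ 7.1583·Δt.
So d_P = 86.20, d_Q = 142.64, d_R = 73.92 km.
Circle about each station: (x + 25.3)² + (y + 29.7)² = 86.20²; (x − 31.9)² + (y + 69.2)² = 142.64²; (x − 36.6)² + (y − 48.8)² = 73.92².
Subtracting pairs of circle equations eliminates x²+y² and gives linear equations (the radical axes):
114.4 x − 79.0 y = -8631.66
123.8 x + 157.0 y = 4165.09
Solving the 2×2 system: x ≈ -37.0, y ≈ 55.7 km.
Check against P (with the unrounded x, y): √((x + 25.3)²+(y + 29.7)²) = 86.19 ≈ 86.20 km. ✓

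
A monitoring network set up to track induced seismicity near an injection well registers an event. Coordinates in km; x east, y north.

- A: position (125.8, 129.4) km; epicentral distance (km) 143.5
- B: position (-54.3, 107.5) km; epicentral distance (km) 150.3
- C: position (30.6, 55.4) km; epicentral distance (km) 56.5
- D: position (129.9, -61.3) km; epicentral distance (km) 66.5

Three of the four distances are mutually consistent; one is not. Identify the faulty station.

Solve using three stations at a time. Using A, B, C (subtract circle equations pairwise → linear system) gives (x, y) ≈ (55.2, 4.5).
Distances from that point to each station vs reported:
  A: calculated 143.5 vs reported 143.5 → residual 0.0 km
  B: calculated 150.3 vs reported 150.3 → residual 0.0 km
  C: calculated 56.5 vs reported 56.5 → residual 0.0 km
  D: calculated 99.6 vs reported 66.5 → residual 33.1 km
A, B, C are mutually consistent (residuals ≈ 0); D is off by 33.1 km.

D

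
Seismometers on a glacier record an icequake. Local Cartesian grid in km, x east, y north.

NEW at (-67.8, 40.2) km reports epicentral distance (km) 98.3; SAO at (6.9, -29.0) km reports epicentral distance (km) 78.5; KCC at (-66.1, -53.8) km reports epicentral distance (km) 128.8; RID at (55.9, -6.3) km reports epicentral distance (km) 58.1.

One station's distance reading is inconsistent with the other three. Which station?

KCC

Solve using three stations at a time. Using NEW, SAO, RID (subtract circle equations pairwise → linear system) gives (x, y) ≈ (30.4, 46.0).
Distances from that point to each station vs reported:
  NEW: calculated 98.3 vs reported 98.3 → residual 0.0 km
  SAO: calculated 78.5 vs reported 78.5 → residual 0.0 km
  KCC: calculated 138.8 vs reported 128.8 → residual 10.0 km
  RID: calculated 58.2 vs reported 58.1 → residual 0.1 km
NEW, SAO, RID are mutually consistent (residuals ≈ 0); KCC is off by 10.0 km.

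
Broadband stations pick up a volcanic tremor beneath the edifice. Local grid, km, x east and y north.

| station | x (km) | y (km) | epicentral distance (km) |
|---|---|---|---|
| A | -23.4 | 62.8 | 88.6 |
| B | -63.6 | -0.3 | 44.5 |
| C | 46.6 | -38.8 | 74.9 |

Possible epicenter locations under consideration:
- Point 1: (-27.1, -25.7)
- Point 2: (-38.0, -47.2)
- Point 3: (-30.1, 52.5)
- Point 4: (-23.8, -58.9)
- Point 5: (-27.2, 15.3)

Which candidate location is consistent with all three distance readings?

Point 1

For each candidate, compare |candidate − station| to the reported distance:
Point 1: residuals A 0.0, B 0.0, C 0.0 → max 0.0 km
Point 2: residuals A 22.4, B 8.9, C 10.1 → max 22.4 km
Point 3: residuals A 76.3, B 18.0, C 44.3 → max 76.3 km
Point 4: residuals A 33.1, B 26.3, C 1.7 → max 33.1 km
Point 5: residuals A 40.9, B 4.9, C 16.6 → max 40.9 km
Only Point 1 has all residuals ≈ 0.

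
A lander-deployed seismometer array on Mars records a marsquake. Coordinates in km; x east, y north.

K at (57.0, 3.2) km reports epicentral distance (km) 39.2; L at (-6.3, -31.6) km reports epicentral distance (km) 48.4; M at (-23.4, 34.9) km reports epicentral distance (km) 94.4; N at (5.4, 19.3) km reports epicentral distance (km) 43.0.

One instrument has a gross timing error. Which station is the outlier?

N

Solve using three stations at a time. Using K, L, M (subtract circle equations pairwise → linear system) gives (x, y) ≈ (42.1, -33.1).
Distances from that point to each station vs reported:
  K: calculated 39.2 vs reported 39.2 → residual 0.0 km
  L: calculated 48.4 vs reported 48.4 → residual 0.0 km
  M: calculated 94.4 vs reported 94.4 → residual 0.0 km
  N: calculated 64.0 vs reported 43.0 → residual 21.0 km
K, L, M are mutually consistent (residuals ≈ 0); N is off by 21.0 km.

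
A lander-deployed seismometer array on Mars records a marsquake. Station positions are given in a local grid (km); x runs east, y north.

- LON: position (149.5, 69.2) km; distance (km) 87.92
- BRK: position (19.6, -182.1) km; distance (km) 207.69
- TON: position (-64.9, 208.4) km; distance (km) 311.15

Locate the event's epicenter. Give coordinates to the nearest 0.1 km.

Circle about each station: (x − 149.5)² + (y − 69.2)² = 87.92²; (x − 19.6)² + (y + 182.1)² = 207.69²; (x + 64.9)² + (y − 208.4)² = 311.15².
Subtracting pairs of circle equations eliminates x²+y² and gives linear equations (the radical axes):
-259.8 x − 502.6 y = -28999.53
-428.8 x + 278.4 y = -68580.72
Solving the 2×2 system: x ≈ 147.8, y ≈ -18.7 km.

(147.8, -18.7)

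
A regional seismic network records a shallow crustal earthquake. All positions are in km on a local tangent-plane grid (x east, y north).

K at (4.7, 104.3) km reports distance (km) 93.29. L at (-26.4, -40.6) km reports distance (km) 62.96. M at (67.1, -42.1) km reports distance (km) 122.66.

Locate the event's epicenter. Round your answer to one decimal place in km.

Circle about each station: (x − 4.7)² + (y − 104.3)² = 93.29²; (x + 26.4)² + (y + 40.6)² = 62.96²; (x − 67.1)² + (y + 42.1)² = 122.66².
Subtracting the K equation from the L and M equations removes the quadratic terms:
-62.2 x − 289.8 y = -3816.20
124.8 x − 292.8 y = -10968.21
Solving the 2×2 system: x ≈ -37.9, y ≈ 21.3 km.

-37.9 km east, 21.3 km north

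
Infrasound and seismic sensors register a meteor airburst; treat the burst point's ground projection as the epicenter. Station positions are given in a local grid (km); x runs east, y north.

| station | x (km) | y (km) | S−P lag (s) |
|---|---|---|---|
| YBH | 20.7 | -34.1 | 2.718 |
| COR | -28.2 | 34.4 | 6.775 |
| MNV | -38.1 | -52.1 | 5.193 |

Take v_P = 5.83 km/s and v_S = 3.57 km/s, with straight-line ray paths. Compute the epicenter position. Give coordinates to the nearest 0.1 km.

Distance from S−P lag: d = Δt · v_P v_S / (v_P − v_S) = Δt · (5.83·3.57)/(5.83−3.57) ≈ 9.2093·Δt.
So d_YBH = 25.03, d_COR = 62.39, d_MNV = 47.82 km.
Circle about each station: (x − 20.7)² + (y + 34.1)² = 25.03²; (x + 28.2)² + (y − 34.4)² = 62.39²; (x + 38.1)² + (y + 52.1)² = 47.82².
Subtracting pairs of circle equations eliminates x²+y² and gives linear equations (the radical axes):
-97.8 x + 137.0 y = -2878.71
-117.6 x − 36.0 y = 914.47
Solving the 2×2 system: x ≈ -1.1, y ≈ -21.8 km.

-1.1 km east, -21.8 km north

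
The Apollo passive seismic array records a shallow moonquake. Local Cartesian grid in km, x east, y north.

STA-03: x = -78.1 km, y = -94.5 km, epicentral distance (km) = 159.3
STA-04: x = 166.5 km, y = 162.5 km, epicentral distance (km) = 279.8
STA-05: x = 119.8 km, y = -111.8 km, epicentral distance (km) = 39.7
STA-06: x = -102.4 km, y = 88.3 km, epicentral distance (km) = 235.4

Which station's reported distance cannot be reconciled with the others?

Solve using three stations at a time. Using STA-03, STA-04, STA-05 (subtract circle equations pairwise → linear system) gives (x, y) ≈ (80.9, -103.9).
Distances from that point to each station vs reported:
  STA-03: calculated 159.3 vs reported 159.3 → residual 0.0 km
  STA-04: calculated 279.8 vs reported 279.8 → residual 0.0 km
  STA-05: calculated 39.7 vs reported 39.7 → residual 0.0 km
  STA-06: calculated 265.6 vs reported 235.4 → residual 30.2 km
STA-03, STA-04, STA-05 are mutually consistent (residuals ≈ 0); STA-06 is off by 30.2 km.

STA-06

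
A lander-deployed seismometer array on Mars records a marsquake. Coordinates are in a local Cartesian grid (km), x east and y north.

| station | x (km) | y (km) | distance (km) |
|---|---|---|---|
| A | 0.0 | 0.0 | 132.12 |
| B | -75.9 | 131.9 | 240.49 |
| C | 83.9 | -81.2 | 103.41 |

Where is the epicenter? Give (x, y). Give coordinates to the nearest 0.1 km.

Circle about each station: x² + y² = 132.12²; (x + 75.9)² + (y − 131.9)² = 240.49²; (x − 83.9)² + (y + 81.2)² = 103.41².
Subtracting the A equation from the B and C equations removes the quadratic terms:
-151.8 x + 263.8 y = -17221.33
167.8 x − 162.4 y = 20394.72
Solving the 2×2 system: x ≈ 131.7, y ≈ 10.5 km.

x ≈ 131.7 km, y ≈ 10.5 km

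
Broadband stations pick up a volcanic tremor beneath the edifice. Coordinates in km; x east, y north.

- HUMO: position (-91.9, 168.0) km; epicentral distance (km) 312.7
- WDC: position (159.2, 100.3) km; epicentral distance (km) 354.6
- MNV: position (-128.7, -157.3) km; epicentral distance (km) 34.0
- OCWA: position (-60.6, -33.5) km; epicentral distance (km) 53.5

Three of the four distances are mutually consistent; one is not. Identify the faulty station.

Solve using three stations at a time. Using HUMO, WDC, MNV (subtract circle equations pairwise → linear system) gives (x, y) ≈ (-97.2, -144.6).
Distances from that point to each station vs reported:
  HUMO: calculated 312.7 vs reported 312.7 → residual 0.0 km
  WDC: calculated 354.6 vs reported 354.6 → residual 0.0 km
  MNV: calculated 34.0 vs reported 34.0 → residual 0.0 km
  OCWA: calculated 117.0 vs reported 53.5 → residual 63.5 km
HUMO, WDC, MNV are mutually consistent (residuals ≈ 0); OCWA is off by 63.5 km.

OCWA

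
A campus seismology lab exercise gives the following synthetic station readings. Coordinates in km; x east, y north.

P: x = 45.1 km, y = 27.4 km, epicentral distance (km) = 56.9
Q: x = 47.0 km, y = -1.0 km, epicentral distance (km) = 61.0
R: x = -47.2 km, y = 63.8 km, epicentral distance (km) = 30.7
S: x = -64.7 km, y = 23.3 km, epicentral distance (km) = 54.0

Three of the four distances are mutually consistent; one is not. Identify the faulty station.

Solve using three stations at a time. Using P, Q, S (subtract circle equations pairwise → linear system) gives (x, y) ≈ (-11.0, 17.9).
Distances from that point to each station vs reported:
  P: calculated 56.9 vs reported 56.9 → residual 0.0 km
  Q: calculated 61.0 vs reported 61.0 → residual 0.0 km
  R: calculated 58.5 vs reported 30.7 → residual 27.8 km
  S: calculated 54.0 vs reported 54.0 → residual 0.0 km
P, Q, S are mutually consistent (residuals ≈ 0); R is off by 27.8 km.

R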